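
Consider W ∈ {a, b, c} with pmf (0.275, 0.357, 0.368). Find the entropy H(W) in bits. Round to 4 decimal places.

1.5734 bits

H(W) = −Σ p·log₂ p.
  −(0.275)·log₂(0.275) = 0.51219
  −(0.357)·log₂(0.357) = 0.53050
  −(0.368)·log₂(0.368) = 0.53074
Sum: 0.51219 + 0.53050 + 0.53074 = 1.5734 bits.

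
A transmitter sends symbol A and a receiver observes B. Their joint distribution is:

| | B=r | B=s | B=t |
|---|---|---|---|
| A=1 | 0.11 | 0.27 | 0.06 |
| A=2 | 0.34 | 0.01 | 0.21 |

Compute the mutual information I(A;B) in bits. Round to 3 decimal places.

Marginals: p(A) = (0.4400, 0.5600), p(B) = (0.4500, 0.2800, 0.2700).
I(A;B) = Σ p(x,y)·log₂[p(x,y)/(p(x)p(y))].
  (1,r): 0.11·log₂(0.5556) = -0.0933
  (1,s): 0.27·log₂(2.1916) = 0.3056
  (1,t): 0.06·log₂(0.5051) = -0.0591
  (2,r): 0.34·log₂(1.3492) = 0.1469
  (2,s): 0.01·log₂(0.0638) = -0.0397
  (2,t): 0.21·log₂(1.3889) = 0.0995
Sum = 0.360 bits.

0.360 bits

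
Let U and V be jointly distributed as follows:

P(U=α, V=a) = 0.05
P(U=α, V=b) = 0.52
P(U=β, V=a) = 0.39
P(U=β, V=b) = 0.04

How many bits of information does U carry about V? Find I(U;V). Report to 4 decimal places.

Marginals: p(U) = (0.5700, 0.4300), p(V) = (0.4400, 0.5600).
I(U;V) = H(U) + H(V) − H(U,V).
H(U) = 0.9858, H(V) = 0.9896, H(U,V) = 1.4222.
I(U;V) = 0.9858 + 0.9896 − 1.4222 = 0.5532 bits.

0.5532 bits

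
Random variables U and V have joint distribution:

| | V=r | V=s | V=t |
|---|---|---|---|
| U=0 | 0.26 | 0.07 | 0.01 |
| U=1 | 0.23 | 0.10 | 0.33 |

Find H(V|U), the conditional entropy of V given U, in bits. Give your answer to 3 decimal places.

Chain rule: H(V|U) = H(U,V) − H(U).
Marginals: p(U) = (0.3400, 0.6600), p(V) = (0.4900, 0.1700, 0.3400).
H(U,V) = 2.1880 bits; H(U) = 0.9248 bits.
H(V|U) = 2.1880 − 0.9248 = 1.263 bits.

1.263 bits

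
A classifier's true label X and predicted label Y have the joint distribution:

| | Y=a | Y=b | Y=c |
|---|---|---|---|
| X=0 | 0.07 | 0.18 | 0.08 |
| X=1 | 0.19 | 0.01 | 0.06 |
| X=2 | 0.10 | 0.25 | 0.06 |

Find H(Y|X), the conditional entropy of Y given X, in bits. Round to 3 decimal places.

Chain rule: H(Y|X) = H(X,Y) − H(X).
Marginals: p(X) = (0.3300, 0.2600, 0.4100), p(Y) = (0.3600, 0.4400, 0.2000).
H(X,Y) = 2.8463 bits; H(X) = 1.5605 bits.
H(Y|X) = 2.8463 − 1.5605 = 1.286 bits.

1.286 bits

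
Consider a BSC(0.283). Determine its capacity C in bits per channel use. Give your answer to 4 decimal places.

Binary symmetric channel: C = 1 − h₂(ε) where h₂ is the binary entropy function.
h₂(0.283) = −0.283·log₂0.283 − 0.717·log₂0.717 = 0.8595.
C = 1 − 0.8595 = 0.1405 bits per channel use.

0.1405 bits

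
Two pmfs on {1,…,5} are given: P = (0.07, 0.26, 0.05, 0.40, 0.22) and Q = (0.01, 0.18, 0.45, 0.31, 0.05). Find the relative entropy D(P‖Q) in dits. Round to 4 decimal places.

0.2388 dits

D(P‖Q) = Σ p·log₁₀(p/q).
  0.07·log₁₀(0.07/0.01) = 0.05916
  0.26·log₁₀(0.26/0.18) = 0.04152
  0.05·log₁₀(0.05/0.45) = -0.04771
  0.40·log₁₀(0.40/0.31) = 0.04428
  0.22·log₁₀(0.22/0.05) = 0.14156
D(P‖Q) = 0.2388 dits.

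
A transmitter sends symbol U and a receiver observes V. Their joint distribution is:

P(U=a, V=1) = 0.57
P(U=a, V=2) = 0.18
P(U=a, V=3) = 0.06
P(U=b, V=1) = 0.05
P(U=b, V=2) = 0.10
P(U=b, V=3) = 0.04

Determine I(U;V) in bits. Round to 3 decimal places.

Marginals: p(U) = (0.8100, 0.1900), p(V) = (0.6200, 0.2800, 0.1000).
I(U;V) = Σ p(x,y)·log₂[p(x,y)/(p(x)p(y))].
  (a,1): 0.57·log₂(1.1350) = 0.1041
  (a,2): 0.18·log₂(0.7937) = -0.0600
  (a,3): 0.06·log₂(0.7407) = -0.0260
  (b,1): 0.05·log₂(0.4244) = -0.0618
  (b,2): 0.10·log₂(1.8797) = 0.0911
  (b,3): 0.04·log₂(2.1053) = 0.0430
Sum = 0.090 bits.

0.090 bits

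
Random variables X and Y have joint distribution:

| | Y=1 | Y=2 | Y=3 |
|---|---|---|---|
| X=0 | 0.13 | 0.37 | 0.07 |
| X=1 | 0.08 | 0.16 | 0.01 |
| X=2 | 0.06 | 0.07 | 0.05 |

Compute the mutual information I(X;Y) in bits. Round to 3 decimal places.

0.051 bits

Marginals: p(X) = (0.5700, 0.2500, 0.1800), p(Y) = (0.2700, 0.6000, 0.1300).
I(X;Y) = Σ p(x,y)·log₂[p(x,y)/(p(x)p(y))].
  (0,1): 0.13·log₂(0.8447) = -0.0317
  (0,2): 0.37·log₂(1.0819) = 0.0420
  (0,3): 0.07·log₂(0.9447) = -0.0057
  (1,1): 0.08·log₂(1.1852) = 0.0196
  (1,2): 0.16·log₂(1.0667) = 0.0149
  (1,3): 0.01·log₂(0.3077) = -0.0170
  (2,1): 0.06·log₂(1.2346) = 0.0182
  (2,2): 0.07·log₂(0.6481) = -0.0438
  (2,3): 0.05·log₂(2.1368) = 0.0548
Sum = 0.051 bits.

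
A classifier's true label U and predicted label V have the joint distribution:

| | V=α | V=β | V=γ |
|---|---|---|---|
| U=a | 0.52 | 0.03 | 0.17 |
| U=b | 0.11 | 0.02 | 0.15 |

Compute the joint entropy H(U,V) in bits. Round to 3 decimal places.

H(U,V) = −Σ p(x,y)·log₂ p(x,y) over all 6 cells.
  cell (a,α): −0.52·log₂0.52 = 0.4906
  cell (a,β): −0.03·log₂0.03 = 0.1518
  cell (a,γ): −0.17·log₂0.17 = 0.4346
  cell (b,α): −0.11·log₂0.11 = 0.3503
  cell (b,β): −0.02·log₂0.02 = 0.1129
  cell (b,γ): −0.15·log₂0.15 = 0.4105
Sum = 1.951 bits.

1.951 bits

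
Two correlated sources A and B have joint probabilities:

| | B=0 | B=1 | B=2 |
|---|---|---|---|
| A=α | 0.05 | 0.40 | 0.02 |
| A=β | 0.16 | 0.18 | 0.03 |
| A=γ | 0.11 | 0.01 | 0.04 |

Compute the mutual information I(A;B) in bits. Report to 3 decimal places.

0.273 bits

Marginals: p(A) = (0.4700, 0.3700, 0.1600), p(B) = (0.3200, 0.5900, 0.0900).
I(A;B) = Σ p(x,y)·log₂[p(x,y)/(p(x)p(y))].
  (α,0): 0.05·log₂(0.3324) = -0.0794
  (α,1): 0.40·log₂(1.4425) = 0.2114
  (α,2): 0.02·log₂(0.4728) = -0.0216
  (β,0): 0.16·log₂(1.3514) = 0.0695
  (β,1): 0.18·log₂(0.8246) = -0.0501
  (β,2): 0.03·log₂(0.9009) = -0.0045
  (γ,0): 0.11·log₂(2.1484) = 0.1214
  (γ,1): 0.01·log₂(0.1059) = -0.0324
  (γ,2): 0.04·log₂(2.7778) = 0.0590
Sum = 0.273 bits.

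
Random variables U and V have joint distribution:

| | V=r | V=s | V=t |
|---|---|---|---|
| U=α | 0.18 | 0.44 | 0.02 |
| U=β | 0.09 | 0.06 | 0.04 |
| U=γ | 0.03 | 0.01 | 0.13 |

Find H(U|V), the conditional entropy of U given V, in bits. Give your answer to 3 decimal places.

Marginals: p(U) = (0.6400, 0.1900, 0.1700), p(V) = (0.3000, 0.5100, 0.1900).
H(U|V) = Σ p(V) · H(U|V=·).
  V=r: p=0.3000, H(U|V=r) = 1.2955
  V=s: p=0.5100, H(U|V=s) = 0.6582
  V=t: p=0.1900, H(U|V=t) = 1.1897
Weighted sum = 0.950 bits.

0.950 bits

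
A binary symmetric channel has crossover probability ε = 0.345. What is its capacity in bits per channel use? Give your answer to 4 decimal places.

0.0705 bits

Binary symmetric channel: C = 1 − h₂(ε) where h₂ is the binary entropy function.
h₂(0.345) = −0.345·log₂0.345 − 0.655·log₂0.655 = 0.9295.
C = 1 − 0.9295 = 0.0705 bits per channel use.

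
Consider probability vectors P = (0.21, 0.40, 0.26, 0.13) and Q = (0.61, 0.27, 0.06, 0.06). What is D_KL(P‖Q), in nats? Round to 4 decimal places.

D(P‖Q) = Σ p·ln(p/q).
  0.21·ln(0.21/0.61) = -0.22393
  0.40·ln(0.40/0.27) = 0.15722
  0.26·ln(0.26/0.06) = 0.38125
  0.13·ln(0.13/0.06) = 0.10051
D(P‖Q) = 0.4150 nats.

0.4150 nats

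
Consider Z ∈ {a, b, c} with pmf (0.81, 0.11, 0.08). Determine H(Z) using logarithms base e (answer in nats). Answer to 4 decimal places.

0.6155 nats

H(Z) = −Σ p·ln p.
  −(0.81)·ln(0.81) = 0.17068
  −(0.11)·ln(0.11) = 0.24280
  −(0.08)·ln(0.08) = 0.20206
Sum: 0.17068 + 0.24280 + 0.20206 = 0.6155 nats.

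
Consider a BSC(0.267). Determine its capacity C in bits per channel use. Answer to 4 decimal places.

Binary symmetric channel: C = 1 − h₂(ε) where h₂ is the binary entropy function.
h₂(0.267) = −0.267·log₂0.267 − 0.733·log₂0.733 = 0.8371.
C = 1 − 0.8371 = 0.1629 bits per channel use.

0.1629 bits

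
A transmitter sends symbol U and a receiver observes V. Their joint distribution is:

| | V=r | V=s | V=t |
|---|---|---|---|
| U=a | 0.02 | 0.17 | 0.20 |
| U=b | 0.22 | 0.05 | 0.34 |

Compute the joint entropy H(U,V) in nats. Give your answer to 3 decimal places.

H(U,V) = −Σ p(x,y)·ln p(x,y) over all 6 cells.
  cell (a,r): −0.02·ln0.02 = 0.0782
  cell (a,s): −0.17·ln0.17 = 0.3012
  cell (a,t): −0.20·ln0.20 = 0.3219
  cell (b,r): −0.22·ln0.22 = 0.3331
  cell (b,s): −0.05·ln0.05 = 0.1498
  cell (b,t): −0.34·ln0.34 = 0.3668
Sum = 1.551 nats.

1.551 nats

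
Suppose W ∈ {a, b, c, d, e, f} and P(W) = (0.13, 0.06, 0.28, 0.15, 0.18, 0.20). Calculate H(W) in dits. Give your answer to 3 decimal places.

H(W) = −Σ p·log₁₀ p.
  −(0.13)·log₁₀(0.13) = 0.1152
  −(0.06)·log₁₀(0.06) = 0.0733
  −(0.28)·log₁₀(0.28) = 0.1548
  −(0.15)·log₁₀(0.15) = 0.1236
  −(0.18)·log₁₀(0.18) = 0.1341
  −(0.20)·log₁₀(0.20) = 0.1398
Sum: 0.1152 + 0.0733 + 0.1548 + 0.1236 + 0.1341 + 0.1398 = 0.741 dits.

0.741 dits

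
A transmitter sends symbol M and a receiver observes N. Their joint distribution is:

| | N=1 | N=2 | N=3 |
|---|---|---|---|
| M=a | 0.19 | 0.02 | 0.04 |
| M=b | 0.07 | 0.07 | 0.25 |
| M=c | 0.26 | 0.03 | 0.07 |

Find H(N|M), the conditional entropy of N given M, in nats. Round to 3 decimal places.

0.801 nats

Marginals: p(M) = (0.2500, 0.3900, 0.3600), p(N) = (0.5200, 0.1200, 0.3600).
H(N|M) = Σ p(M) · H(N|M=·).
  M=a: p=0.2500, H(N|M=a) = 0.7038
  M=b: p=0.3900, H(N|M=b) = 0.9016
  M=c: p=0.3600, H(N|M=c) = 0.7605
Weighted sum = 0.801 nats.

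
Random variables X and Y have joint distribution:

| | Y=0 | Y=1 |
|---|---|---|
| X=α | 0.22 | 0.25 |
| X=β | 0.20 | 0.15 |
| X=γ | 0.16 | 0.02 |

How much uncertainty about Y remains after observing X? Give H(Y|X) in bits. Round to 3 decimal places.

0.904 bits

Marginals: p(X) = (0.4700, 0.3500, 0.1800), p(Y) = (0.5800, 0.4200).
H(Y|X) = Σ p(X) · H(Y|X=·).
  X=α: p=0.4700, H(Y|X=α) = 0.9971
  X=β: p=0.3500, H(Y|X=β) = 0.9852
  X=γ: p=0.1800, H(Y|X=γ) = 0.5033
Weighted sum = 0.904 bits.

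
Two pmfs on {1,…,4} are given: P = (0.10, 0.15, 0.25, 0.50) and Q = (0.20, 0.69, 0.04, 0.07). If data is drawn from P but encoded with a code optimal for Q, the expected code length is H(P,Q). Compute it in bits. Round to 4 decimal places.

H(P,Q) = −Σ p·log₂ q.
  −0.10·log₂(0.20) = 0.23219
  −0.15·log₂(0.69) = 0.08030
  −0.25·log₂(0.04) = 1.16096
  −0.50·log₂(0.07) = 1.91825
H(P,Q) = 3.3917 bits.

3.3917 bits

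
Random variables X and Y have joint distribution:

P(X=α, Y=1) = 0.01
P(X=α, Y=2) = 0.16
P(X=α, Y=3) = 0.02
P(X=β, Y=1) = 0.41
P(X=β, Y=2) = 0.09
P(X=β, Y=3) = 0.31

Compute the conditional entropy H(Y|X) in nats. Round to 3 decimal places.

0.877 nats

Chain rule: H(Y|X) = H(X,Y) − H(X).
Marginals: p(X) = (0.1900, 0.8100), p(Y) = (0.4200, 0.2500, 0.3300).
H(X,Y) = 1.3628 nats; H(X) = 0.4862 nats.
H(Y|X) = 1.3628 − 0.4862 = 0.877 nats.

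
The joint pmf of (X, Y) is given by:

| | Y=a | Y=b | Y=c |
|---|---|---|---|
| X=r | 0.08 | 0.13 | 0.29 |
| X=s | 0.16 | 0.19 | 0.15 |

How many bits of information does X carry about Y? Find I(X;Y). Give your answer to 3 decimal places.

Marginals: p(X) = (0.5000, 0.5000), p(Y) = (0.2400, 0.3200, 0.4400).
I(X;Y) = Σ p(x,y)·log₂[p(x,y)/(p(x)p(y))].
  (r,a): 0.08·log₂(0.6667) = -0.0468
  (r,b): 0.13·log₂(0.8125) = -0.0389
  (r,c): 0.29·log₂(1.3182) = 0.1156
  (s,a): 0.16·log₂(1.3333) = 0.0664
  (s,b): 0.19·log₂(1.1875) = 0.0471
  (s,c): 0.15·log₂(0.6818) = -0.0829
Sum = 0.060 bits.

0.060 bits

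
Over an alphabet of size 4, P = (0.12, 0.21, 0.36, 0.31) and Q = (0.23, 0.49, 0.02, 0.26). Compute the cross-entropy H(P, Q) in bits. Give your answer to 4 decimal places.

H(P,Q) = −Σ p·log₂ q.
  −0.12·log₂(0.23) = 0.25444
  −0.21·log₂(0.49) = 0.21612
  −0.36·log₂(0.02) = 2.03179
  −0.31·log₂(0.26) = 0.60246
H(P,Q) = 3.1048 bits.

3.1048 bits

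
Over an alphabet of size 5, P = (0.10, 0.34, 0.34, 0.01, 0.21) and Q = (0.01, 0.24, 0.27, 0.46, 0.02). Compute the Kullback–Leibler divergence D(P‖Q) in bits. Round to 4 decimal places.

1.2733 bits

D(P‖Q) = Σ p·log₂(p/q).
  0.10·log₂(0.10/0.01) = 0.33219
  0.34·log₂(0.34/0.24) = 0.17085
  0.34·log₂(0.34/0.27) = 0.11308
  0.01·log₂(0.01/0.46) = -0.05524
  0.21·log₂(0.21/0.02) = 0.71239
D(P‖Q) = 1.2733 bits.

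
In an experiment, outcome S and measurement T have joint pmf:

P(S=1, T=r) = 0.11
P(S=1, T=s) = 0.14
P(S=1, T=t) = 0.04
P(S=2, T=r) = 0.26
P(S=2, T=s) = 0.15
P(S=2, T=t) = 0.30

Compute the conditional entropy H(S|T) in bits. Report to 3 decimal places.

Chain rule: H(S|T) = H(S,T) − H(T).
Marginals: p(S) = (0.2900, 0.7100), p(T) = (0.3700, 0.2900, 0.3400).
H(S,T) = 2.3701 bits; H(T) = 1.5778 bits.
H(S|T) = 2.3701 − 1.5778 = 0.792 bits.

0.792 bits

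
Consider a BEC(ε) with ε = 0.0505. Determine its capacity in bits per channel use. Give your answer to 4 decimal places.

Binary erasure channel: capacity C = 1 − ε.
C = 1 − 0.0505 = 0.9495 bits per channel use.

0.9495 bits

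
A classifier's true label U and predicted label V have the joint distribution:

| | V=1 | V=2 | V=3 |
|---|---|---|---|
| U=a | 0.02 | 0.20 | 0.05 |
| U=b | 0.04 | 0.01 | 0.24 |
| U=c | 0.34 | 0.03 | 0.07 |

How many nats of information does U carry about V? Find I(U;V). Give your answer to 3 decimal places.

Marginals: p(U) = (0.2700, 0.2900, 0.4400), p(V) = (0.4000, 0.2400, 0.3600).
I(U;V) = Σ p(x,y)·ln[p(x,y)/(p(x)p(y))].
  (a,1): 0.02·ln(0.1852) = -0.0337
  (a,2): 0.20·ln(3.0864) = 0.2254
  (a,3): 0.05·ln(0.5144) = -0.0332
  (b,1): 0.04·ln(0.3448) = -0.0426
  (b,2): 0.01·ln(0.1437) = -0.0194
  (b,3): 0.24·ln(2.2989) = 0.1998
  (c,1): 0.34·ln(1.9318) = 0.2239
  (c,2): 0.03·ln(0.2841) = -0.0378
  (c,3): 0.07·ln(0.4419) = -0.0572
Sum = 0.425 nats.

0.425 nats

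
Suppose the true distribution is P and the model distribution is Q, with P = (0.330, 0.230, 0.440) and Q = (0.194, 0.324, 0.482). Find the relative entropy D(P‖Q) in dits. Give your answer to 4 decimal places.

0.0245 dits

D(P‖Q) = Σ p·log₁₀(p/q).
  0.330·log₁₀(0.330/0.194) = 0.07614
  0.230·log₁₀(0.230/0.324) = -0.03423
  0.440·log₁₀(0.440/0.482) = -0.01742
D(P‖Q) = 0.0245 dits.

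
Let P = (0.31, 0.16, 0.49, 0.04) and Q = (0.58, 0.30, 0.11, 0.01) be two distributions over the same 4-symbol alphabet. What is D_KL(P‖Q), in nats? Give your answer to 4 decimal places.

D(P‖Q) = Σ p·ln(p/q).
  0.31·ln(0.31/0.58) = -0.19420
  0.16·ln(0.16/0.30) = -0.10058
  0.49·ln(0.49/0.11) = 0.73202
  0.04·ln(0.04/0.01) = 0.05545
D(P‖Q) = 0.4927 nats.

0.4927 nats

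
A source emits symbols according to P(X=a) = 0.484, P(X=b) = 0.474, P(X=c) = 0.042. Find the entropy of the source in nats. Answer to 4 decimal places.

H(X) = −Σ p·ln p.
  −(0.484)·ln(0.484) = 0.35122
  −(0.474)·ln(0.474) = 0.35386
  −(0.042)·ln(0.042) = 0.13314
Sum: 0.35122 + 0.35386 + 0.13314 = 0.8382 nats.

0.8382 nats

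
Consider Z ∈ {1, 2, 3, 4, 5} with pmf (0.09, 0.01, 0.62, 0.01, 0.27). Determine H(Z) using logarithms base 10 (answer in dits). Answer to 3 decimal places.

H(Z) = −Σ p·log₁₀ p.
  −(0.09)·log₁₀(0.09) = 0.0941
  −(0.01)·log₁₀(0.01) = 0.0200
  −(0.62)·log₁₀(0.62) = 0.1287
  −(0.01)·log₁₀(0.01) = 0.0200
  −(0.27)·log₁₀(0.27) = 0.1535
Sum: 0.0941 + 0.0200 + 0.1287 + 0.0200 + 0.1535 = 0.416 dits.

0.416 dits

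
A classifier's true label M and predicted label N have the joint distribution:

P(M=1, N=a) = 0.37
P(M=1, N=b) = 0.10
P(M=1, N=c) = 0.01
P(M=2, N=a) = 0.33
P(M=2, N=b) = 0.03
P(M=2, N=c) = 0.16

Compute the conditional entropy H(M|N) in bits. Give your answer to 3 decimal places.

Chain rule: H(M|N) = H(M,N) − H(N).
Marginals: p(M) = (0.4800, 0.5200), p(N) = (0.7000, 0.1300, 0.1700).
H(M,N) = 2.0320 bits; H(N) = 1.1774 bits.
H(M|N) = 2.0320 − 1.1774 = 0.855 bits.

0.855 bits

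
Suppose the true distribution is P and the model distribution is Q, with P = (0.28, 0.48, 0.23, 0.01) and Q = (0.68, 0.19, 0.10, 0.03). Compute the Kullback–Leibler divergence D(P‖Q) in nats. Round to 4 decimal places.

D(P‖Q) = Σ p·ln(p/q).
  0.28·ln(0.28/0.68) = -0.24844
  0.48·ln(0.48/0.19) = 0.44485
  0.23·ln(0.23/0.10) = 0.19157
  0.01·ln(0.01/0.03) = -0.01099
D(P‖Q) = 0.3770 nats.

0.3770 nats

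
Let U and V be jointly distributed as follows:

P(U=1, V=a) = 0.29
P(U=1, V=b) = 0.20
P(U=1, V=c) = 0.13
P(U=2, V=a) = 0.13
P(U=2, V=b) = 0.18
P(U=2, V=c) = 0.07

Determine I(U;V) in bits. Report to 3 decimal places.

0.017 bits

Marginals: p(U) = (0.6200, 0.3800), p(V) = (0.4200, 0.3800, 0.2000).
I(U;V) = H(U) + H(V) − H(U,V).
H(U) = 0.9580, H(V) = 1.5205, H(U,V) = 2.4614.
I(U;V) = 0.9580 + 1.5205 − 2.4614 = 0.017 bits.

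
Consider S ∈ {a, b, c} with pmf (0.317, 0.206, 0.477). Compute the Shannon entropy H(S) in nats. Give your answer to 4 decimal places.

1.0427 nats

H(S) = −Σ p·ln p.
  −(0.317)·ln(0.317) = 0.36419
  −(0.206)·ln(0.206) = 0.32546
  −(0.477)·ln(0.477) = 0.35309
Sum: 0.36419 + 0.32546 + 0.35309 = 1.0427 nats.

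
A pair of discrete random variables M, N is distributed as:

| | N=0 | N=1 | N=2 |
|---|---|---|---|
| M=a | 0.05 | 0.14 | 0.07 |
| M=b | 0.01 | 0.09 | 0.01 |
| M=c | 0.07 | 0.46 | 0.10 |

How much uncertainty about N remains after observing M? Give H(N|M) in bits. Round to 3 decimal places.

1.168 bits

Marginals: p(M) = (0.2600, 0.1100, 0.6300), p(N) = (0.1300, 0.6900, 0.1800).
H(N|M) = Σ p(M) · H(N|M=·).
  M=a: p=0.2600, H(N|M=a) = 1.4480
  M=b: p=0.1100, H(N|M=b) = 0.8659
  M=c: p=0.6300, H(N|M=c) = 1.1050
Weighted sum = 1.168 bits.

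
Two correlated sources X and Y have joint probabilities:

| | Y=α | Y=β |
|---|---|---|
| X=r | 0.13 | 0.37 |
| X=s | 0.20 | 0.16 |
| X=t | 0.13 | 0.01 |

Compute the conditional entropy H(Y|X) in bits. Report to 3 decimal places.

Chain rule: H(Y|X) = H(X,Y) − H(X).
Marginals: p(X) = (0.5000, 0.3600, 0.1400), p(Y) = (0.4600, 0.5400).
H(X,Y) = 2.2499 bits; H(X) = 1.4277 bits.
H(Y|X) = 2.2499 − 1.4277 = 0.822 bits.

0.822 bits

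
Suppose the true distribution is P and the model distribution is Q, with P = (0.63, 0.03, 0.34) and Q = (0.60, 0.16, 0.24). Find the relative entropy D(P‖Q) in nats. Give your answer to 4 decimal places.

0.0989 nats

D(P‖Q) = Σ p·ln(p/q).
  0.63·ln(0.63/0.60) = 0.03074
  0.03·ln(0.03/0.16) = -0.05022
  0.34·ln(0.34/0.24) = 0.11842
D(P‖Q) = 0.0989 nats.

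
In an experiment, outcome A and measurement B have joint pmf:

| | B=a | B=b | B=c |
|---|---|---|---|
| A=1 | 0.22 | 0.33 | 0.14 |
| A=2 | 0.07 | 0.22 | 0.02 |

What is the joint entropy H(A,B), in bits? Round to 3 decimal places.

2.268 bits

H(A,B) = −Σ p(x,y)·log₂ p(x,y) over all 6 cells.
  cell (1,a): −0.22·log₂0.22 = 0.4806
  cell (1,b): −0.33·log₂0.33 = 0.5278
  cell (1,c): −0.14·log₂0.14 = 0.3971
  cell (2,a): −0.07·log₂0.07 = 0.2686
  cell (2,b): −0.22·log₂0.22 = 0.4806
  cell (2,c): −0.02·log₂0.02 = 0.1129
Sum = 2.268 bits.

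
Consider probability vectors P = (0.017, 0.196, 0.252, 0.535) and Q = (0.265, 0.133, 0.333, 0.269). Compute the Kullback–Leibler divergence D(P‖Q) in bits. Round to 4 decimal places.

D(P‖Q) = Σ p·log₂(p/q).
  0.017·log₂(0.017/0.265) = -0.06736
  0.196·log₂(0.196/0.133) = 0.10965
  0.252·log₂(0.252/0.333) = -0.10133
  0.535·log₂(0.535/0.269) = 0.53068
D(P‖Q) = 0.4716 bits.

0.4716 bits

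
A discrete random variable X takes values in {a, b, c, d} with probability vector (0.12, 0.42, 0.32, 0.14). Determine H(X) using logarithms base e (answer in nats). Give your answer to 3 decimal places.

1.259 nats

H(X) = −Σ p·ln p.
  −(0.12)·ln(0.12) = 0.2544
  −(0.42)·ln(0.42) = 0.3644
  −(0.32)·ln(0.32) = 0.3646
  −(0.14)·ln(0.14) = 0.2753
Sum: 0.2544 + 0.3644 + 0.3646 + 0.2753 = 1.259 nats.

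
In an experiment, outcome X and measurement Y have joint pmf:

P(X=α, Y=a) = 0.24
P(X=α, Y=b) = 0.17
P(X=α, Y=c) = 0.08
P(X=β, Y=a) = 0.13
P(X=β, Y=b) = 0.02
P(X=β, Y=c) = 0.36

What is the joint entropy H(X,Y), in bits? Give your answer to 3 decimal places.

2.246 bits

H(X,Y) = −Σ p(x,y)·log₂ p(x,y) over all 6 cells.
  cell (α,a): −0.24·log₂0.24 = 0.4941
  cell (α,b): −0.17·log₂0.17 = 0.4346
  cell (α,c): −0.08·log₂0.08 = 0.2915
  cell (β,a): −0.13·log₂0.13 = 0.3826
  cell (β,b): −0.02·log₂0.02 = 0.1129
  cell (β,c): −0.36·log₂0.36 = 0.5306
Sum = 2.246 bits.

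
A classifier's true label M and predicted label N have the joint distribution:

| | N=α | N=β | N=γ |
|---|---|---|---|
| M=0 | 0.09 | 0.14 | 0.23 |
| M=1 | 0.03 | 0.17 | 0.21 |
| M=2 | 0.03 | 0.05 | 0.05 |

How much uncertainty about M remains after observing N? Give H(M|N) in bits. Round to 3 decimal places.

1.395 bits

Chain rule: H(M|N) = H(M,N) − H(N).
Marginals: p(M) = (0.4600, 0.4100, 0.1300), p(N) = (0.1500, 0.3600, 0.4900).
H(M,N) = 2.8406 bits; H(N) = 1.4454 bits.
H(M|N) = 2.8406 − 1.4454 = 1.395 bits.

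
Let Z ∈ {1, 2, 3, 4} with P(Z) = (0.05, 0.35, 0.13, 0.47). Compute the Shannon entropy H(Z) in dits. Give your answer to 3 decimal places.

H(Z) = −Σ p·log₁₀ p.
  −(0.05)·log₁₀(0.05) = 0.0651
  −(0.35)·log₁₀(0.35) = 0.1596
  −(0.13)·log₁₀(0.13) = 0.1152
  −(0.47)·log₁₀(0.47) = 0.1541
Sum: 0.0651 + 0.1596 + 0.1152 + 0.1541 = 0.494 dits.

0.494 dits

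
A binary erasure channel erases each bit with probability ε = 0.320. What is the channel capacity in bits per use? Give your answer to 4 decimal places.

0.6800 bits

Binary erasure channel: capacity C = 1 − ε.
C = 1 − 0.320 = 0.6800 bits per channel use.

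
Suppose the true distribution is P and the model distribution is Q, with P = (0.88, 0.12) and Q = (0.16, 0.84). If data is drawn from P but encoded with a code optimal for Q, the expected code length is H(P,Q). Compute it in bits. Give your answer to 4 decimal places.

H(P,Q) = −Σ p·log₂ q.
  −0.88·log₂(0.16) = 2.32659
  −0.12·log₂(0.84) = 0.03018
H(P,Q) = 2.3568 bits.

2.3568 bits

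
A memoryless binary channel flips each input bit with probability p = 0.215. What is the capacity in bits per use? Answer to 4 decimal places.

Binary symmetric channel: C = 1 − h₂(ε) where h₂ is the binary entropy function.
h₂(0.215) = −0.215·log₂0.215 − 0.785·log₂0.785 = 0.7509.
C = 1 − 0.7509 = 0.2491 bits per channel use.

0.2491 bits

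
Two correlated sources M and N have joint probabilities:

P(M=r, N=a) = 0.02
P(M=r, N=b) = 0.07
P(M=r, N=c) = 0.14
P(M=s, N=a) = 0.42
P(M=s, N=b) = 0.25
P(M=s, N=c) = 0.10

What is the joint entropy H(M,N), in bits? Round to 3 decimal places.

2.136 bits

H(M,N) = −Σ p(x,y)·log₂ p(x,y) over all 6 cells.
  cell (r,a): −0.02·log₂0.02 = 0.1129
  cell (r,b): −0.07·log₂0.07 = 0.2686
  cell (r,c): −0.14·log₂0.14 = 0.3971
  cell (s,a): −0.42·log₂0.42 = 0.5256
  cell (s,b): −0.25·log₂0.25 = 0.5000
  cell (s,c): −0.10·log₂0.10 = 0.3322
Sum = 2.136 bits.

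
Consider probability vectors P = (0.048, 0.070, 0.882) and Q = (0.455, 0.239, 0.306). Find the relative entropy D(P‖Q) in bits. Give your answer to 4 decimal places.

D(P‖Q) = Σ p·log₂(p/q).
  0.048·log₂(0.048/0.455) = -0.15575
  0.070·log₂(0.070/0.239) = -0.12401
  0.882·log₂(0.882/0.306) = 1.34703
D(P‖Q) = 1.0673 bits.

1.0673 bits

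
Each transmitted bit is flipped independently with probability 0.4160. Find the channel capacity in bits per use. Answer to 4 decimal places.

0.0205 bits

Binary symmetric channel: C = 1 − h₂(ε) where h₂ is the binary entropy function.
h₂(0.4160) = −0.4160·log₂0.4160 − 0.5840·log₂0.5840 = 0.9795.
C = 1 − 0.9795 = 0.0205 bits per channel use.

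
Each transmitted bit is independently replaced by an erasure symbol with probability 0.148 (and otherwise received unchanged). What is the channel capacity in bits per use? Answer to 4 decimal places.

Binary erasure channel: capacity C = 1 − ε.
C = 1 − 0.148 = 0.8520 bits per channel use.

0.8520 bits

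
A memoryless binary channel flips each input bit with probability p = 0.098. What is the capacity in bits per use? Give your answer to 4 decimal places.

0.5374 bits

Binary symmetric channel: C = 1 − h₂(ε) where h₂ is the binary entropy function.
h₂(0.098) = −0.098·log₂0.098 − 0.902·log₂0.902 = 0.4626.
C = 1 − 0.4626 = 0.5374 bits per channel use.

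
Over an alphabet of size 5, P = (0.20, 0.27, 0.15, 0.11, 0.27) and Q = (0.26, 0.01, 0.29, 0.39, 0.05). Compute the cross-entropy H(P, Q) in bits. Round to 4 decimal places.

H(P,Q) = −Σ p·log₂ q.
  −0.20·log₂(0.26) = 0.38868
  −0.27·log₂(0.01) = 1.79384
  −0.15·log₂(0.29) = 0.26788
  −0.11·log₂(0.39) = 0.14943
  −0.27·log₂(0.05) = 1.16692
H(P,Q) = 3.7668 bits.

3.7668 bits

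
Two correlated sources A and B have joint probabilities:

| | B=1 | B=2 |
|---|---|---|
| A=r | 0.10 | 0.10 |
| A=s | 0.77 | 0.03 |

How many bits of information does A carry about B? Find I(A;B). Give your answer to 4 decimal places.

0.1729 bits

Marginals: p(A) = (0.2000, 0.8000), p(B) = (0.8700, 0.1300).
I(A;B) = Σ p(x,y)·log₂[p(x,y)/(p(x)p(y))].
  (r,1): 0.10·log₂(0.5747) = -0.07991
  (r,2): 0.10·log₂(3.8462) = 0.19434
  (s,1): 0.77·log₂(1.1063) = 0.11224
  (s,2): 0.03·log₂(0.2885) = -0.05381
Sum = 0.1729 bits.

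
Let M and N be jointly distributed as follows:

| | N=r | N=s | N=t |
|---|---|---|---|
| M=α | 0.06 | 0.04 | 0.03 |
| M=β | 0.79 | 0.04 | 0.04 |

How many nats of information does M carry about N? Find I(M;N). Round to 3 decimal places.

0.066 nats

Marginals: p(M) = (0.1300, 0.8700), p(N) = (0.8500, 0.0800, 0.0700).
I(M;N) = H(M) + H(N) − H(M,N).
H(M) = 0.3864, H(N) = 0.5263, H(M,N) = 0.8465.
I(M;N) = 0.3864 + 0.5263 − 0.8465 = 0.066 nats.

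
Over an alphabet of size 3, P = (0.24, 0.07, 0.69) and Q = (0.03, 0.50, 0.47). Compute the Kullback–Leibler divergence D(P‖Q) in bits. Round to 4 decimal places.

0.9037 bits

D(P‖Q) = Σ p·log₂(p/q).
  0.24·log₂(0.24/0.03) = 0.72000
  0.07·log₂(0.07/0.50) = -0.19856
  0.69·log₂(0.69/0.47) = 0.38222
D(P‖Q) = 0.9037 bits.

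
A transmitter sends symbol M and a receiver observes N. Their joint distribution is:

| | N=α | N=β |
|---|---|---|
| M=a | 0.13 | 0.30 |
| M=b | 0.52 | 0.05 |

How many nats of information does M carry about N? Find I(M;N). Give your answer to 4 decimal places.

Marginals: p(M) = (0.4300, 0.5700), p(N) = (0.6500, 0.3500).
I(M;N) = H(M) + H(N) − H(M,N).
H(M) = 0.6833, H(N) = 0.6474, H(M,N) = 1.1162.
I(M;N) = 0.6833 + 0.6474 − 1.1162 = 0.2145 nats.

0.2145 nats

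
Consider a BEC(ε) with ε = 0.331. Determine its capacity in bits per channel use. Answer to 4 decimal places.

Binary erasure channel: capacity C = 1 − ε.
C = 1 − 0.331 = 0.6690 bits per channel use.

0.6690 bits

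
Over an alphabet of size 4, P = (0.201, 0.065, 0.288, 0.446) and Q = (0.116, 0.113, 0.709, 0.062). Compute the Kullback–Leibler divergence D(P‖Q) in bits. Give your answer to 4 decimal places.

1.0029 bits

D(P‖Q) = Σ p·log₂(p/q).
  0.201·log₂(0.201/0.116) = 0.15941
  0.065·log₂(0.065/0.113) = -0.05186
  0.288·log₂(0.288/0.709) = -0.37432
  0.446·log₂(0.446/0.062) = 1.26963
D(P‖Q) = 1.0029 bits.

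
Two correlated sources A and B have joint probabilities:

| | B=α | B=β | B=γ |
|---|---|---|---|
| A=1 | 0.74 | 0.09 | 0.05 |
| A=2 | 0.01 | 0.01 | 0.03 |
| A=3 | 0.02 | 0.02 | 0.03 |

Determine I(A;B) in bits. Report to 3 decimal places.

0.142 bits

Marginals: p(A) = (0.8800, 0.0500, 0.0700), p(B) = (0.7700, 0.1200, 0.1100).
I(A;B) = H(A) + H(B) − H(A,B).
H(A) = 0.6469, H(B) = 1.0077, H(A,B) = 1.5124.
I(A;B) = 0.6469 + 1.0077 − 1.5124 = 0.142 bits.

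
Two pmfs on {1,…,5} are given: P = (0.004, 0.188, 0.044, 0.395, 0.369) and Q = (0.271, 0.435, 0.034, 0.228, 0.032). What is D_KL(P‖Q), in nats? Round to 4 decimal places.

D(P‖Q) = Σ p·ln(p/q).
  0.004·ln(0.004/0.271) = -0.01686
  0.188·ln(0.188/0.435) = -0.15771
  0.044·ln(0.044/0.034) = 0.01134
  0.395·ln(0.395/0.228) = 0.21707
  0.369·ln(0.369/0.032) = 0.90223
D(P‖Q) = 0.9561 nats.

0.9561 nats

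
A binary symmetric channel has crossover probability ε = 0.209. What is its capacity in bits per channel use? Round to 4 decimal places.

0.2604 bits

Binary symmetric channel: C = 1 − h₂(ε) where h₂ is the binary entropy function.
h₂(0.209) = −0.209·log₂0.209 − 0.791·log₂0.791 = 0.7396.
C = 1 − 0.7396 = 0.2604 bits per channel use.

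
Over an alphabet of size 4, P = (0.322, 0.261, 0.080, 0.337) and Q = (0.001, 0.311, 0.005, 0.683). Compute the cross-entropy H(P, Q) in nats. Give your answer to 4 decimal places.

3.0815 nats

H(P,Q) = −Σ p·ln q.
  −0.322·ln(0.001) = 2.22430
  −0.261·ln(0.311) = 0.30484
  −0.080·ln(0.005) = 0.42387
  −0.337·ln(0.683) = 0.12848
H(P,Q) = 3.0815 nats.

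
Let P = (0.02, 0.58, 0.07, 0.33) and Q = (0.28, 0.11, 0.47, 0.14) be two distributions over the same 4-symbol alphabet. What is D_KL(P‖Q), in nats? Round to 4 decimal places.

1.0612 nats

D(P‖Q) = Σ p·ln(p/q).
  0.02·ln(0.02/0.28) = -0.05278
  0.58·ln(0.58/0.11) = 0.96428
  0.07·ln(0.07/0.47) = -0.13330
  0.33·ln(0.33/0.14) = 0.28296
D(P‖Q) = 1.0612 nats.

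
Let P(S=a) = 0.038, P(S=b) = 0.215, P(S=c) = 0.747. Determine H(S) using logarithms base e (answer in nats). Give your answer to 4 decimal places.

H(S) = −Σ p·ln p.
  −(0.038)·ln(0.038) = 0.12427
  −(0.215)·ln(0.215) = 0.33048
  −(0.747)·ln(0.747) = 0.21789
Sum: 0.12427 + 0.33048 + 0.21789 = 0.6726 nats.

0.6726 nats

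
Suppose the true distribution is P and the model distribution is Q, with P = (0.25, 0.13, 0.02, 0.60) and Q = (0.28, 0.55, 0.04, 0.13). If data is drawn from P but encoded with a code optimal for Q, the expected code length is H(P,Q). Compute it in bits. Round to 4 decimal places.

2.4302 bits

H(P,Q) = −Σ p·log₂ q.
  −0.25·log₂(0.28) = 0.45913
  −0.13·log₂(0.55) = 0.11212
  −0.02·log₂(0.04) = 0.09288
  −0.60·log₂(0.13) = 1.76605
H(P,Q) = 2.4302 bits.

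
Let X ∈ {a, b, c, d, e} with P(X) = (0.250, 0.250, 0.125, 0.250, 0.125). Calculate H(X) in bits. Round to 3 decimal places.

2.250 bits

H(X) = −Σ p·log₂ p.
  −(0.250)·log₂(0.250) = 0.5000
  −(0.250)·log₂(0.250) = 0.5000
  −(0.125)·log₂(0.125) = 0.3750
  −(0.250)·log₂(0.250) = 0.5000
  −(0.125)·log₂(0.125) = 0.3750
Sum: 0.5000 + 0.5000 + 0.3750 + 0.5000 + 0.3750 = 2.250 bits.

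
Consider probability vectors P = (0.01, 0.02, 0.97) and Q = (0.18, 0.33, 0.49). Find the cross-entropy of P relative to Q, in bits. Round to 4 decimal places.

H(P,Q) = −Σ p·log₂ q.
  −0.01·log₂(0.18) = 0.02474
  −0.02·log₂(0.33) = 0.03199
  −0.97·log₂(0.49) = 0.99827
H(P,Q) = 1.0550 bits.

1.0550 bits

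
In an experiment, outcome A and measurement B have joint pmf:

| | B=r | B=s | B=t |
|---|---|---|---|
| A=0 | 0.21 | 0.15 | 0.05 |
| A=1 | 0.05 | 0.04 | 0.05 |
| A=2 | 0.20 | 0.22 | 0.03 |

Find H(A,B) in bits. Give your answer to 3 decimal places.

2.814 bits

H(A,B) = −Σ p(x,y)·log₂ p(x,y) over all 9 cells.
  cell (0,r): −0.21·log₂0.21 = 0.4728
  cell (0,s): −0.15·log₂0.15 = 0.4105
  cell (0,t): −0.05·log₂0.05 = 0.2161
  cell (1,r): −0.05·log₂0.05 = 0.2161
  cell (1,s): −0.04·log₂0.04 = 0.1858
  cell (1,t): −0.05·log₂0.05 = 0.2161
  cell (2,r): −0.20·log₂0.20 = 0.4644
  cell (2,s): −0.22·log₂0.22 = 0.4806
  cell (2,t): −0.03·log₂0.03 = 0.1518
Sum = 2.814 bits.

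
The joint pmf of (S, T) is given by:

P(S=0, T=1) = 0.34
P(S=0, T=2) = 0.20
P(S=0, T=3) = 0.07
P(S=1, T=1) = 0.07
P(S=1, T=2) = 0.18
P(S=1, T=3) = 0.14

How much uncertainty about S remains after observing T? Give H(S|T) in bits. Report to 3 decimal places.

0.842 bits

Chain rule: H(S|T) = H(S,T) − H(T).
Marginals: p(S) = (0.6100, 0.3900), p(T) = (0.4100, 0.3800, 0.2100).
H(S,T) = 2.3731 bits; H(T) = 1.5307 bits.
H(S|T) = 2.3731 − 1.5307 = 0.842 bits.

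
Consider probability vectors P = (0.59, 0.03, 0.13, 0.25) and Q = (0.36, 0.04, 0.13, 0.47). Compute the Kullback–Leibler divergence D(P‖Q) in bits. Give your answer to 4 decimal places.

D(P‖Q) = Σ p·log₂(p/q).
  0.59·log₂(0.59/0.36) = 0.42050
  0.03·log₂(0.03/0.04) = -0.01245
  0.13·log₂(0.13/0.13) = 0.00000
  0.25·log₂(0.25/0.47) = -0.22768
D(P‖Q) = 0.1804 bits.

0.1804 bits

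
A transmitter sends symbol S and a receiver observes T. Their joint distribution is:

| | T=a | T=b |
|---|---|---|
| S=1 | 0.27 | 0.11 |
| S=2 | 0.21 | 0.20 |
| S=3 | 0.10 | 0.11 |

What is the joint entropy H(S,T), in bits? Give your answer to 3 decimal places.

H(S,T) = −Σ p(x,y)·log₂ p(x,y) over all 6 cells.
  cell (1,a): −0.27·log₂0.27 = 0.5100
  cell (1,b): −0.11·log₂0.11 = 0.3503
  cell (2,a): −0.21·log₂0.21 = 0.4728
  cell (2,b): −0.20·log₂0.20 = 0.4644
  cell (3,a): −0.10·log₂0.10 = 0.3322
  cell (3,b): −0.11·log₂0.11 = 0.3503
Sum = 2.480 bits.

2.480 bits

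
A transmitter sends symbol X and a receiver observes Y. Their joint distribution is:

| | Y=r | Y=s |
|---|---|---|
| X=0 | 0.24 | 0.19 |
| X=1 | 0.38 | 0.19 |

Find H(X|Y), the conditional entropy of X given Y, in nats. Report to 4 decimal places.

0.6772 nats

Marginals: p(X) = (0.4300, 0.5700), p(Y) = (0.6200, 0.3800).
H(X|Y) = Σ p(Y) · H(X|Y=·).
  Y=r: p=0.6200, H(X|Y=r) = 0.6674
  Y=s: p=0.3800, H(X|Y=s) = 0.6931
Weighted sum = 0.6772 nats.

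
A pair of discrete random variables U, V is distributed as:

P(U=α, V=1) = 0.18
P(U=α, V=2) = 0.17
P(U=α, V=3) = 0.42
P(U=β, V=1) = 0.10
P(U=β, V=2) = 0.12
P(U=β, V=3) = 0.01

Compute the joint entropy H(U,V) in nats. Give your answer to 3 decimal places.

H(U,V) = −Σ p(x,y)·ln p(x,y) over all 6 cells.
  cell (α,1): −0.18·ln0.18 = 0.3087
  cell (α,2): −0.17·ln0.17 = 0.3012
  cell (α,3): −0.42·ln0.42 = 0.3644
  cell (β,1): −0.10·ln0.10 = 0.2303
  cell (β,2): −0.12·ln0.12 = 0.2544
  cell (β,3): −0.01·ln0.01 = 0.0461
Sum = 1.505 nats.

1.505 nats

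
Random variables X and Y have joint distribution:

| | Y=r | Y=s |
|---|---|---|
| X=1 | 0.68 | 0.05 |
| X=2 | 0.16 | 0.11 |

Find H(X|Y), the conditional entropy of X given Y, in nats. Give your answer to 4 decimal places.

Chain rule: H(X|Y) = H(X,Y) − H(Y).
Marginals: p(X) = (0.7300, 0.2700), p(Y) = (0.8400, 0.1600).
H(X,Y) = 0.9481 nats; H(Y) = 0.4397 nats.
H(X|Y) = 0.9481 − 0.4397 = 0.5084 nats.

0.5084 nats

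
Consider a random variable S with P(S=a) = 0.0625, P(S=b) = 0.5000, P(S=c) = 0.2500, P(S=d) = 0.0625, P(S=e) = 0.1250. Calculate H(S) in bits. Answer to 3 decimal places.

H(S) = −Σ p·log₂ p.
  −(0.0625)·log₂(0.0625) = 0.2500
  −(0.5000)·log₂(0.5000) = 0.5000
  −(0.2500)·log₂(0.2500) = 0.5000
  −(0.0625)·log₂(0.0625) = 0.2500
  −(0.1250)·log₂(0.1250) = 0.3750
Sum: 0.2500 + 0.5000 + 0.5000 + 0.2500 + 0.3750 = 1.875 bits.

1.875 bits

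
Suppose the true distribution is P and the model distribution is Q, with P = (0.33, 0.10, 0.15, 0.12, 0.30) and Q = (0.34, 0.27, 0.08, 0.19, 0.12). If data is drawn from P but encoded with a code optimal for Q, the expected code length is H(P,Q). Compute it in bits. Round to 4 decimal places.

2.4543 bits

H(P,Q) = −Σ p·log₂ q.
  −0.33·log₂(0.34) = 0.51361
  −0.10·log₂(0.27) = 0.18890
  −0.15·log₂(0.08) = 0.54658
  −0.12·log₂(0.19) = 0.28751
  −0.30·log₂(0.12) = 0.91767
H(P,Q) = 2.4543 bits.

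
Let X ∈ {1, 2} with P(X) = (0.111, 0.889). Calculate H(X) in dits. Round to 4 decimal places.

0.1514 dits

H(X) = −Σ p·log₁₀ p.
  −(0.111)·log₁₀(0.111) = 0.10597
  −(0.889)·log₁₀(0.889) = 0.04543
Sum: 0.10597 + 0.04543 = 0.1514 dits.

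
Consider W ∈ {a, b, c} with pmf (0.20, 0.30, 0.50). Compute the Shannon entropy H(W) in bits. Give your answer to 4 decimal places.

1.4855 bits

H(W) = −Σ p·log₂ p.
  −(0.20)·log₂(0.20) = 0.46439
  −(0.30)·log₂(0.30) = 0.52109
  −(0.50)·log₂(0.50) = 0.50000
Sum: 0.46439 + 0.52109 + 0.50000 = 1.4855 bits.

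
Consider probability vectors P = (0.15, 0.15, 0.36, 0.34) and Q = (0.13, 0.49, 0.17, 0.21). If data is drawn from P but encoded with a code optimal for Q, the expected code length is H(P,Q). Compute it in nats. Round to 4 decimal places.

H(P,Q) = −Σ p·ln q.
  −0.15·ln(0.13) = 0.30603
  −0.15·ln(0.49) = 0.10700
  −0.36·ln(0.17) = 0.63790
  −0.34·ln(0.21) = 0.53062
H(P,Q) = 1.5816 nats.

1.5816 nats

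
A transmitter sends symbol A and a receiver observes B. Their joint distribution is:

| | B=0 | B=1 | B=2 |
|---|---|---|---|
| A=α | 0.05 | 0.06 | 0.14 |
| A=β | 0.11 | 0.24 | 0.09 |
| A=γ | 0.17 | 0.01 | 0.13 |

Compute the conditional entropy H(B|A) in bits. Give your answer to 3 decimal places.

Chain rule: H(B|A) = H(A,B) − H(A).
Marginals: p(A) = (0.2500, 0.4400, 0.3100), p(B) = (0.3300, 0.3100, 0.3600).
H(A,B) = 2.8975 bits; H(A) = 1.5449 bits.
H(B|A) = 2.8975 − 1.5449 = 1.353 bits.

1.353 bits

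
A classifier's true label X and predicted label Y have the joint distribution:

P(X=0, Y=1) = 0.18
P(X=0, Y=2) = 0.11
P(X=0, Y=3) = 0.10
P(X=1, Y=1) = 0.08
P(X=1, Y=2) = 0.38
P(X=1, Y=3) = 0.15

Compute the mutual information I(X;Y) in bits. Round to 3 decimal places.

0.114 bits

Marginals: p(X) = (0.3900, 0.6100), p(Y) = (0.2600, 0.4900, 0.2500).
I(X;Y) = H(X) + H(Y) − H(X,Y).
H(X) = 0.9648, H(Y) = 1.5096, H(X,Y) = 2.3603.
I(X;Y) = 0.9648 + 1.5096 − 2.3603 = 0.114 bits.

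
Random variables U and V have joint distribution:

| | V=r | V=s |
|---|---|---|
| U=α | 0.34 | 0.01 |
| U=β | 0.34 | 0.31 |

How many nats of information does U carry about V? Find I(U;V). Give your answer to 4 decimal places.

0.1316 nats

Marginals: p(U) = (0.3500, 0.6500), p(V) = (0.6800, 0.3200).
I(U;V) = Σ p(x,y)·ln[p(x,y)/(p(x)p(y))].
  (α,r): 0.34·ln(1.4286) = 0.12127
  (α,s): 0.01·ln(0.0893) = -0.02416
  (β,r): 0.34·ln(0.7692) = -0.08920
  (β,s): 0.31·ln(1.4904) = 0.12370
Sum = 0.1316 nats.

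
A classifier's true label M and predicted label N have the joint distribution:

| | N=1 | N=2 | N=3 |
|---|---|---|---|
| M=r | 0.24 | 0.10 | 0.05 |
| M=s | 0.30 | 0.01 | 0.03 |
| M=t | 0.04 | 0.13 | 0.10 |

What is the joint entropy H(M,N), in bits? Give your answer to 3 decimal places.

2.682 bits

H(M,N) = −Σ p(x,y)·log₂ p(x,y) over all 9 cells.
  cell (r,1): −0.24·log₂0.24 = 0.4941
  cell (r,2): −0.10·log₂0.10 = 0.3322
  cell (r,3): −0.05·log₂0.05 = 0.2161
  cell (s,1): −0.30·log₂0.30 = 0.5211
  cell (s,2): −0.01·log₂0.01 = 0.0664
  cell (s,3): −0.03·log₂0.03 = 0.1518
  cell (t,1): −0.04·log₂0.04 = 0.1858
  cell (t,2): −0.13·log₂0.13 = 0.3826
  cell (t,3): −0.10·log₂0.10 = 0.3322
Sum = 2.682 bits.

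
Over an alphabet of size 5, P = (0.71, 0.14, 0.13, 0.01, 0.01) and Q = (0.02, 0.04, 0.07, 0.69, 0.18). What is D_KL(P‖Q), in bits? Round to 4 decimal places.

3.9227 bits

D(P‖Q) = Σ p·log₂(p/q).
  0.71·log₂(0.71/0.02) = 3.65632
  0.14·log₂(0.14/0.04) = 0.25303
  0.13·log₂(0.13/0.07) = 0.11610
  0.01·log₂(0.01/0.69) = -0.06109
  0.01·log₂(0.01/0.18) = -0.04170
D(P‖Q) = 3.9227 bits.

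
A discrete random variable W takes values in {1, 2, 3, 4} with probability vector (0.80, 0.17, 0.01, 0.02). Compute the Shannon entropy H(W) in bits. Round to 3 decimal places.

0.871 bits

H(W) = −Σ p·log₂ p.
  −(0.80)·log₂(0.80) = 0.2575
  −(0.17)·log₂(0.17) = 0.4346
  −(0.01)·log₂(0.01) = 0.0664
  −(0.02)·log₂(0.02) = 0.1129
Sum: 0.2575 + 0.4346 + 0.0664 + 0.1129 = 0.871 bits.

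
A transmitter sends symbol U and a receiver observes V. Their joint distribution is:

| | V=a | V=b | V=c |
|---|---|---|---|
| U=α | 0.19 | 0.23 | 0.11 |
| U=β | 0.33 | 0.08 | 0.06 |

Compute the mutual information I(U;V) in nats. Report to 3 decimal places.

0.063 nats

Marginals: p(U) = (0.5300, 0.4700), p(V) = (0.5200, 0.3100, 0.1700).
I(U;V) = Σ p(x,y)·ln[p(x,y)/(p(x)p(y))].
  (α,a): 0.19·ln(0.6894) = -0.0707
  (α,b): 0.23·ln(1.3999) = 0.0774
  (α,c): 0.11·ln(1.2209) = 0.0220
  (β,a): 0.33·ln(1.3502) = 0.0991
  (β,b): 0.08·ln(0.5491) = -0.0480
  (β,c): 0.06·ln(0.7509) = -0.0172
Sum = 0.063 nats.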